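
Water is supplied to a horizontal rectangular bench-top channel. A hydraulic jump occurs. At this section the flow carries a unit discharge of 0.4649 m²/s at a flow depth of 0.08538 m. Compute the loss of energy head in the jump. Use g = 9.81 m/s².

ΔE = 0.8955 m

V₁ = q/y₁ = 0.4649/0.08538 = 5.445 m/s. Fr₁ = V₁/√(g·y₁) = 5.445/√(9.81×0.08538) = 5.950.
By Bélanger, y₂/y₁ = ½[√(1 + 8Fr₁²) − 1] = ½[√284.19 − 1] = 7.929.
y₂ = 7.929 × 0.08538 = 0.6770 m.
Head loss: ΔE = (y₂ − y₁)³/(4y₁y₂) = (0.6770 − 0.08538)³/(4×0.08538×0.6770) = 0.2070/0.2312 = 0.8955 m.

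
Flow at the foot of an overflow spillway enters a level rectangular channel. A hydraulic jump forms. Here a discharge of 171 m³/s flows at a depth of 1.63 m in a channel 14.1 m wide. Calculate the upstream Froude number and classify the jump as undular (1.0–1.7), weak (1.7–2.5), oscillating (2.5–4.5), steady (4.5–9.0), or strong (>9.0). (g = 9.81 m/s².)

Fr₁ = 1.86; weak jump

q = Q/b = 171/14.1 = 12.1 m²/s; V₁ = q/y₁ = 7.44 m/s. Fr₁ = V₁/√(g·y₁) = 1.86.
Fr₁ = 1.86 lies in the weak range.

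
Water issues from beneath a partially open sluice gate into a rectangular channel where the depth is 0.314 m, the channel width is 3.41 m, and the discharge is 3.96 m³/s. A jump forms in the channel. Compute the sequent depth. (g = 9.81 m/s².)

y₂ = 0.792 m

q = Q/b = 3.96/3.41 = 1.16 m²/s; V₁ = q/y₁ = 3.70 m/s. Fr₁ = V₁/√(g·y₁) = 2.11.
Bélanger equation: y₂/y₁ = ½[√(1 + 8Fr₁²) − 1] = ½[√36.52 − 1] = 2.52.
y₂ = 2.52 × 0.314 = 0.792 m.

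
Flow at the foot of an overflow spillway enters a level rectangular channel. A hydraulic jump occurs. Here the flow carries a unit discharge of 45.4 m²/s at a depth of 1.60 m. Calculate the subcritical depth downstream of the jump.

V₁ = q/y₁ = 45.4/1.60 = 28.4 m/s. Fr₁ = V₁/√(g·y₁) = 28.4/√(9.81×1.60) = 7.16.
From the momentum equation for a rectangular channel, y₂/y₁ = ½[√(1 + 8Fr₁²) − 1] = ½[√411.4 − 1] = 9.64.
y₂ = 9.64 × 1.60 = 15.4 m.

y₂ = 15.4 m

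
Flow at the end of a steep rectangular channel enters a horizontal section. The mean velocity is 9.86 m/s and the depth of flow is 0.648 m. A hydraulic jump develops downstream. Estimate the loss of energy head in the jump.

Fr₁ = V₁/√(g·y₁) = 9.86/√(9.81×0.648) = 3.91.
Conjugate-depth relation: y₂/y₁ = ½[√(1 + 8Fr₁²) − 1] = ½[√123.3 − 1] = 5.05.
y₂ = 5.05 × 0.648 = 3.27 m.
Head loss: ΔE = (y₂ − y₁)³/(4y₁y₂) = (3.27 − 0.648)³/(4×0.648×3.27) = 18.1/8.49 = 2.13 m.

ΔE = 2.13 m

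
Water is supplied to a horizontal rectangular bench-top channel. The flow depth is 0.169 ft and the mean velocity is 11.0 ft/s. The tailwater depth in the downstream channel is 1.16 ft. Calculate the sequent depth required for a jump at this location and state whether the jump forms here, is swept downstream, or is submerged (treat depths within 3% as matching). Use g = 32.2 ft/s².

Fr₁ = V₁/√(g·y₁) = 11.0/√(32.2×0.169) = 4.72.
Bélanger equation: y₂/y₁ = ½[√(1 + 8Fr₁²) − 1] = ½[√178.9 − 1] = 6.19.
y₂ = 6.19 × 0.169 = 1.05 ft.
Tailwater y_tw = 1.16 ft: y_tw > y₂, so the jump is submerged.

y₂ = 1.05 ft; the jump is submerged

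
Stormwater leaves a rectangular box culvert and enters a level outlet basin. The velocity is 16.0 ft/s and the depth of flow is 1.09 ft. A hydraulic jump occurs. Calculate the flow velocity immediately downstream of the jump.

V₂ = 4.77 ft/s

Fr₁ = V₁/√(g·y₁) = 16.0/√(32.2×1.09) = 2.70.
Bélanger equation: y₂/y₁ = ½[√(1 + 8Fr₁²) − 1] = ½[√59.35 − 1] = 3.35.
y₂ = 3.35 × 1.09 = 3.65 ft.
q = V₁·y₁ = 16.0 × 1.09 = 17.4 ft²/s.
V₂ = q/y₂ = 17.4/3.65 = 4.77 ft/s.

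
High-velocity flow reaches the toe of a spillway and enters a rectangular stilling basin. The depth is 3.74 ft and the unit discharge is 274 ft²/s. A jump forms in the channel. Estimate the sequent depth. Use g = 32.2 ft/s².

y₂ = 33.5 ft

V₁ = q/y₁ = 274/3.74 = 73.3 ft/s. Fr₁ = V₁/√(g·y₁) = 73.3/√(32.2×3.74) = 6.68.
Sequent-depth ratio: y₂/y₁ = ½[√(1 + 8Fr₁²) − 1] = ½[√357.5 − 1] = 8.95.
y₂ = 8.95 × 3.74 = 33.5 ft.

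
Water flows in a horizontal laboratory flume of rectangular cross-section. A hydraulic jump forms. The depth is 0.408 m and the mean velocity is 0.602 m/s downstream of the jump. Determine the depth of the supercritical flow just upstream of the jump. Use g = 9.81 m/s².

Fr₂ = V₂/√(g·y₂) = 0.602/√(9.81×0.408) = 0.301.
Applying the sequent-depth relation in reverse, y₁/y₂ = ½[√(1 + 8Fr₂²) − 1] = ½[√1.724 − 1] = 0.157.
y₁ = 0.157 × 0.408 = 0.0639 m.

y₁ = 0.0639 m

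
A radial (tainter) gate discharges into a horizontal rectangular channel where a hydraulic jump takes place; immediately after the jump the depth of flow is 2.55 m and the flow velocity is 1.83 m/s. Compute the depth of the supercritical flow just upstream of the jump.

Fr₂ = V₂/√(g·y₂) = 1.83/√(9.81×2.55) = 0.366.
Applying the sequent-depth relation in reverse, y₁/y₂ = ½[√(1 + 8Fr₂²) − 1] = ½[√2.071 − 1] = 0.220.
y₁ = 0.220 × 2.55 = 0.560 m.

y₁ = 0.560 m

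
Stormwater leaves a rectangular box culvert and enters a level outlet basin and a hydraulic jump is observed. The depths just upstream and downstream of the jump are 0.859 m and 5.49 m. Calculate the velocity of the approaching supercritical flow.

V₁ = 14.1 m/s

For a rectangular channel the momentum equation gives q² = ½·g·y₁·y₂·(y₁ + y₂) = ½×9.81×0.859×5.49×6.35 = 147.
q = √147 = 12.1 m²/s.
V₁ = q/y₁ = 12.1/0.859 = 14.1 m/s.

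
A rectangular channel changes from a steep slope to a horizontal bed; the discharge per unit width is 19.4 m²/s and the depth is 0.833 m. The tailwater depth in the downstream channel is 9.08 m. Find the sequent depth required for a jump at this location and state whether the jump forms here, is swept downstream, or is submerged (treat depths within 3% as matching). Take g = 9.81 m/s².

y₂ = 9.19 m; the jump forms here

V₁ = q/y₁ = 19.4/0.833 = 23.3 m/s. Fr₁ = V₁/√(g·y₁) = 23.3/√(9.81×0.833) = 8.15.
From the momentum equation for a rectangular channel, y₂/y₁ = ½[√(1 + 8Fr₁²) − 1] = ½[√532.0 − 1] = 11.0.
y₂ = 11.0 × 0.833 = 9.19 m.
Tailwater y_tw = 9.08 m: y_tw ≈ y₂, so the jump forms here.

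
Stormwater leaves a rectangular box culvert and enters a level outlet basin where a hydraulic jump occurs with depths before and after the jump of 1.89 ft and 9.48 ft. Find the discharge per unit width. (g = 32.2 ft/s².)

q = 57.3 ft²/s

For a rectangular channel the momentum equation gives q² = ½·g·y₁·y₂·(y₁ + y₂) = ½×32.2×1.89×9.48×11.4 = 3280.
q = √3280 = 57.3 ft²/s.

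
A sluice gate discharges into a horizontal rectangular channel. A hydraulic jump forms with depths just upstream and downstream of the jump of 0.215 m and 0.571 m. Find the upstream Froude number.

Fr₁ = 2.20

For a rectangular channel the momentum equation gives q² = ½·g·y₁·y₂·(y₁ + y₂) = ½×9.81×0.215×0.571×0.786 = 0.473.
q = √0.473 = 0.688 m²/s.
V₁ = q/y₁ = 3.20 m/s; Fr₁ = V₁/√(g·y₁) = 2.20.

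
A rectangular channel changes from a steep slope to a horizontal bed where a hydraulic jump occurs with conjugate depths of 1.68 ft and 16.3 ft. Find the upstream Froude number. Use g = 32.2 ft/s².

For a rectangular channel the momentum equation gives q² = ½·g·y₁·y₂·(y₁ + y₂) = ½×32.2×1.68×16.3×18.0 = 7927.
q = √7927 = 89.0 ft²/s.
V₁ = q/y₁ = 53.0 ft/s; Fr₁ = V₁/√(g·y₁) = 7.21.

Fr₁ = 7.21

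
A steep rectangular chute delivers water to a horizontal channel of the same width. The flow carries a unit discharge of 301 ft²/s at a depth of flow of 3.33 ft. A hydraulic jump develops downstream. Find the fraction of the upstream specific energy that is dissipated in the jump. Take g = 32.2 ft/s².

ΔE/E₁ = 0.690 (69.0%)

V₁ = q/y₁ = 301/3.33 = 90.4 ft/s. Fr₁ = V₁/√(g·y₁) = 90.4/√(32.2×3.33) = 8.73.
Bélanger equation: y₂/y₁ = ½[√(1 + 8Fr₁²) − 1] = ½[√610.6 − 1] = 11.9.
y₂ = 11.9 × 3.33 = 39.5 ft.
E₁ = y₁ + V₁²/2g = 130 ft. ΔE = (y₂ − y₁)³/(4y₁y₂) = 89.8 ft. ΔE/E₁ = 89.8/130 = 0.690.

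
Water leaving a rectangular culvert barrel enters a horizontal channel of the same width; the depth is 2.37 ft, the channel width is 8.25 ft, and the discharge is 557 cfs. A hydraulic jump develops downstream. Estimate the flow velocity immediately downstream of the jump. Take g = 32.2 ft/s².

V₂ = 6.88 ft/s

q = Q/b = 557/8.25 = 67.5 ft²/s; V₁ = q/y₁ = 28.5 ft/s. Fr₁ = V₁/√(g·y₁) = 3.26.
From the momentum equation for a rectangular channel, y₂/y₁ = ½[√(1 + 8Fr₁²) − 1] = ½[√86.07 − 1] = 4.14.
y₂ = 4.14 × 2.37 = 9.81 ft.
V₂ = q/y₂ = 67.5/9.81 = 6.88 ft/s.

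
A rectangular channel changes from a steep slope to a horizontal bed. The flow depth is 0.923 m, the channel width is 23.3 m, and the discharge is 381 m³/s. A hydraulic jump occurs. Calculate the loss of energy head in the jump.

q = Q/b = 381/23.3 = 16.4 m²/s; V₁ = q/y₁ = 17.7 m/s. Fr₁ = V₁/√(g·y₁) = 5.89.
By Bélanger, y₂/y₁ = ½[√(1 + 8Fr₁²) − 1] = ½[√278.3 − 1] = 7.84.
y₂ = 7.84 × 0.923 = 7.24 m.
Head loss: ΔE = (y₂ − y₁)³/(4y₁y₂) = (7.24 − 0.923)³/(4×0.923×7.24) = 252/26.7 = 9.42 m.

ΔE = 9.42 m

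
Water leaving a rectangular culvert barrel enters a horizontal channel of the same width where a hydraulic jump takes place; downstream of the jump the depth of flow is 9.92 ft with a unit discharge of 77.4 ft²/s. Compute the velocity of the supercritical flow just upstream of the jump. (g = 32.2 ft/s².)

V₁ = 26.5 ft/s

V₂ = q/y₂ = 77.4/9.92 = 7.80 ft/s; Fr₂ = V₂/√(g·y₂) = 0.437.
Since the conjugate-depth ratio holds either way, y₁/y₂ = ½[√(1 + 8Fr₂²) − 1] = ½[√2.525 − 1] = 0.294.
y₁ = 0.294 × 9.92 = 2.92 ft.
V₁ = q/y₁ = 77.4/2.92 = 26.5 ft/s.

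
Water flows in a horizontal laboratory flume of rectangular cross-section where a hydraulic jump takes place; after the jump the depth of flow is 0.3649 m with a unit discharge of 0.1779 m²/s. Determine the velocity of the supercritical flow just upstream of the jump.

V₁ = 4.107 m/s

V₂ = q/y₂ = 0.1779/0.3649 = 0.4875 m/s; Fr₂ = V₂/√(g·y₂) = 0.2577.
Since the conjugate-depth ratio holds either way, y₁/y₂ = ½[√(1 + 8Fr₂²) − 1] = ½[√1.5312 − 1] = 0.1187.
y₁ = 0.1187 × 0.3649 = 0.04332 m.
V₁ = q/y₁ = 0.1779/0.04332 = 4.107 m/s.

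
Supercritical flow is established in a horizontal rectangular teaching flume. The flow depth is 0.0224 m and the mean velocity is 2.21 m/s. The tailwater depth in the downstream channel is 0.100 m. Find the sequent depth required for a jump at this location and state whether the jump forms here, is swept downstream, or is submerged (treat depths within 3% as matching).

y₂ = 0.139 m; the jump is swept downstream

Fr₁ = V₁/√(g·y₁) = 2.21/√(9.81×0.0224) = 4.71.
Bélanger equation: y₂/y₁ = ½[√(1 + 8Fr₁²) − 1] = ½[√178.8 − 1] = 6.19.
y₂ = 6.19 × 0.0224 = 0.139 m.
Tailwater y_tw = 0.100 m: y_tw < y₂, so the jump is swept downstream.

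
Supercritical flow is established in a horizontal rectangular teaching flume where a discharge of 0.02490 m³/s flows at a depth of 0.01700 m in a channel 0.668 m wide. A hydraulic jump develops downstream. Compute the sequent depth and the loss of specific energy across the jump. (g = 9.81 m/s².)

q = Q/b = 0.02490/0.668 = 0.03728 m²/s; V₁ = q/y₁ = 2.193 m/s. Fr₁ = V₁/√(g·y₁) = 5.369.
Sequent-depth ratio: y₂/y₁ = ½[√(1 + 8Fr₁²) − 1] = ½[√231.63 − 1] = 7.110.
y₂ = 7.110 × 0.01700 = 0.1209 m.
V₂ = q/y₂ = 0.03728/0.1209 = 0.3084 m/s. E₁ = y₁ + V₁²/2g = 0.2620 m; E₂ = y₂ + V₂²/2g = 0.1257 m. ΔE = E₁ − E₂ = 0.1363 m.

y₂ = 0.1209 m; ΔE = 0.1363 m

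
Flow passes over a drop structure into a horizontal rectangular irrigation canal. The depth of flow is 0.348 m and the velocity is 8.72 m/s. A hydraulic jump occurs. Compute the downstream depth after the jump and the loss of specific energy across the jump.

Fr₁ = V₁/√(g·y₁) = 8.72/√(9.81×0.348) = 4.72.
Bélanger equation: y₂/y₁ = ½[√(1 + 8Fr₁²) − 1] = ½[√179.2 − 1] = 6.19.
y₂ = 6.19 × 0.348 = 2.16 m.
Head loss: ΔE = (y₂ − y₁)³/(4y₁y₂) = (2.16 − 0.348)³/(4×0.348×2.16) = 5.90/3.00 = 1.97 m.

y₂ = 2.16 m; ΔE = 1.97 m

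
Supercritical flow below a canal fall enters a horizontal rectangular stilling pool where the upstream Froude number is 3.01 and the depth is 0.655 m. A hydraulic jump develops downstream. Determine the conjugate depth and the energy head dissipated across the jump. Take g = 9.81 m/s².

y₂ = 2.48 m; ΔE = 0.935 m

Fr₁ = 3.01 (given).
By Bélanger, y₂/y₁ = ½[√(1 + 8Fr₁²) − 1] = ½[√73.48 − 1] = 3.79.
y₂ = 3.79 × 0.655 = 2.48 m.
Head loss: ΔE = (y₂ − y₁)³/(4y₁y₂) = (2.48 − 0.655)³/(4×0.655×2.48) = 6.08/6.50 = 0.935 m.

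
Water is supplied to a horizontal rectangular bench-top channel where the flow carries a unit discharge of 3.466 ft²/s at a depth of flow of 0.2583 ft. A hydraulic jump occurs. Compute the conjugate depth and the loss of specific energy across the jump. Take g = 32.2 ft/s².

V₁ = q/y₁ = 3.466/0.2583 = 13.42 ft/s. Fr₁ = V₁/√(g·y₁) = 13.42/√(32.2×0.2583) = 4.653.
From the momentum equation for a rectangular channel, y₂/y₁ = ½[√(1 + 8Fr₁²) − 1] = ½[√174.19 − 1] = 6.099.
y₂ = 6.099 × 0.2583 = 1.575 ft.
V₂ = q/y₂ = 3.466/1.575 = 2.200 ft/s. E₁ = y₁ + V₁²/2g = 3.054 ft; E₂ = y₂ + V₂²/2g = 1.651 ft. ΔE = E₁ − E₂ = 1.404 ft.

y₂ = 1.575 ft; ΔE = 1.404 ft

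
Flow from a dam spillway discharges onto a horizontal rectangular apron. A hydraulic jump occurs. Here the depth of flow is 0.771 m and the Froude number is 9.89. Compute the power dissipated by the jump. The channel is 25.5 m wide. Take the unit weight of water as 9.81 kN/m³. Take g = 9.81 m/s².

Fr₁ = 9.89 (given).
Bélanger equation: y₂/y₁ = ½[√(1 + 8Fr₁²) − 1] = ½[√783.5 − 1] = 13.5.
y₂ = 13.5 × 0.771 = 10.4 m.
Head loss: ΔE = (y₂ − y₁)³/(4y₁y₂) = (10.4 − 0.771)³/(4×0.771×10.4) = 894/32.1 = 27.9 m.
V₁ = Fr₁·√(g·y₁) = 9.89×√(9.81×0.771) = 27.2 m/s; q = V₁·y₁ = 21.0 m²/s. Q = q·b = 21.0 × 25.5 = 535 m³/s. P = γ·Q·ΔE = 9.81 × 535 × 27.9 = 146180 kW.

P = 146180 kW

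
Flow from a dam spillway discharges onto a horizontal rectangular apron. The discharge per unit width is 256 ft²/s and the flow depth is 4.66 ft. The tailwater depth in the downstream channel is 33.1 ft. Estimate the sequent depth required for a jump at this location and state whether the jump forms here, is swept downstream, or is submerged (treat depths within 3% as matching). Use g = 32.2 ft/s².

y₂ = 27.3 ft; the jump is submerged

V₁ = q/y₁ = 256/4.66 = 54.9 ft/s. Fr₁ = V₁/√(g·y₁) = 54.9/√(32.2×4.66) = 4.48.
Bélanger equation: y₂/y₁ = ½[√(1 + 8Fr₁²) − 1] = ½[√161.9 − 1] = 5.86.
y₂ = 5.86 × 4.66 = 27.3 ft.
Tailwater y_tw = 33.1 ft: y_tw > y₂, so the jump is submerged.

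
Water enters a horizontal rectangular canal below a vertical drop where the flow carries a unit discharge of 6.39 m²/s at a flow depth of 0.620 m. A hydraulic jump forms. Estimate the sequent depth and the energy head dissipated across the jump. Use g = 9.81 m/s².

y₂ = 3.37 m; ΔE = 2.48 m

V₁ = q/y₁ = 6.39/0.620 = 10.3 m/s. Fr₁ = V₁/√(g·y₁) = 10.3/√(9.81×0.620) = 4.18.
Bélanger equation: y₂/y₁ = ½[√(1 + 8Fr₁²) − 1] = ½[√140.7 − 1] = 5.43.
y₂ = 5.43 × 0.620 = 3.37 m.
Head loss: ΔE = (y₂ − y₁)³/(4y₁y₂) = (3.37 − 0.620)³/(4×0.620×3.37) = 20.7/8.35 = 2.48 m.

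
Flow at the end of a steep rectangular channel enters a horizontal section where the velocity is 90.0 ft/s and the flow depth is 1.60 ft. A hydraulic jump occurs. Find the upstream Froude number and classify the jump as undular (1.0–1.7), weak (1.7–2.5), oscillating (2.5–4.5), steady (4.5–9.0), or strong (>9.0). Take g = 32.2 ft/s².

Fr₁ = 12.5; strong jump

Fr₁ = V₁/√(g·y₁) = 90.0/√(32.2×1.60) = 12.5.
Fr₁ = 12.5 lies in the strong range.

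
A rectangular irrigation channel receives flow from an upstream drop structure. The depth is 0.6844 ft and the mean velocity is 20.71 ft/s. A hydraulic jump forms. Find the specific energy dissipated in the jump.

ΔE = 3.202 ft

Fr₁ = V₁/√(g·y₁) = 20.71/√(32.2×0.6844) = 4.412.
Sequent-depth ratio: y₂/y₁ = ½[√(1 + 8Fr₁²) − 1] = ½[√156.70 − 1] = 5.759.
y₂ = 5.759 × 0.6844 = 3.941 ft.
q = V₁·y₁ = 20.71 × 0.6844 = 14.17 ft²/s. V₂ = q/y₂ = 14.17/3.941 = 3.596 ft/s. E₁ = y₁ + V₁²/2g = 7.344 ft; E₂ = y₂ + V₂²/2g = 4.142 ft. ΔE = E₁ − E₂ = 3.202 ft.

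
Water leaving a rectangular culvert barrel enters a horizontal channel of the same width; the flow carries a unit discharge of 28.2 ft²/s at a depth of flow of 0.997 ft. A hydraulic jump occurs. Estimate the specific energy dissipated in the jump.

V₁ = q/y₁ = 28.2/0.997 = 28.3 ft/s. Fr₁ = V₁/√(g·y₁) = 28.3/√(32.2×0.997) = 4.99.
Bélanger equation: y₂/y₁ = ½[√(1 + 8Fr₁²) − 1] = ½[√200.4 − 1] = 6.58.
y₂ = 6.58 × 0.997 = 6.56 ft.
Head loss: ΔE = (y₂ − y₁)³/(4y₁y₂) = (6.56 − 0.997)³/(4×0.997×6.56) = 172/26.2 = 6.57 ft.

ΔE = 6.57 ft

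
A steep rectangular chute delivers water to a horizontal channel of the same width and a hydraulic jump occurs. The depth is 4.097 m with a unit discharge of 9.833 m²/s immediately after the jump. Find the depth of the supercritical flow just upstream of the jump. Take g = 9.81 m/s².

V₂ = q/y₂ = 9.833/4.097 = 2.400 m/s; Fr₂ = V₂/√(g·y₂) = 0.3786.
The Bélanger relation is symmetric: y₁/y₂ = ½[√(1 + 8Fr₂²) − 1] = ½[√2.1466 − 1] = 0.2326.
y₁ = 0.2326 × 4.097 = 0.9528 m.

y₁ = 0.9528 m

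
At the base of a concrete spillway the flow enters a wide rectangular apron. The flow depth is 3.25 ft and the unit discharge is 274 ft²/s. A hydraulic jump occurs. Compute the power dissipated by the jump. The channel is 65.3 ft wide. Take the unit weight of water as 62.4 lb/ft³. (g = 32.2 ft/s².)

P = 155181 hp

V₁ = q/y₁ = 274/3.25 = 84.3 ft/s. Fr₁ = V₁/√(g·y₁) = 84.3/√(32.2×3.25) = 8.24.
Conjugate-depth relation: y₂/y₁ = ½[√(1 + 8Fr₁²) − 1] = ½[√544.4 − 1] = 11.2.
y₂ = 11.2 × 3.25 = 36.3 ft.
V₂ = q/y₂ = 274/36.3 = 7.55 ft/s. E₁ = y₁ + V₁²/2g = 114 ft; E₂ = y₂ + V₂²/2g = 37.2 ft. ΔE = E₁ − E₂ = 76.4 ft.
Q = q·b = 274 × 65.3 = 17892 cfs. P = γ·Q·ΔE/550 = 62.4 × 17892 × 76.4 / 550 = 155181 hp.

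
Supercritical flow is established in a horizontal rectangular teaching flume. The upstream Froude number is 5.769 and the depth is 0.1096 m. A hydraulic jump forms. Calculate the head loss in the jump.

Fr₁ = 5.769 (given).
By Bélanger, y₂/y₁ = ½[√(1 + 8Fr₁²) − 1] = ½[√267.25 − 1] = 7.674.
y₂ = 7.674 × 0.1096 = 0.8411 m.
V₁ = Fr₁·√(g·y₁) = 5.769×√(9.81×0.1096) = 5.982 m/s; q = V₁·y₁ = 0.6556 m²/s. V₂ = q/y₂ = 0.6556/0.8411 = 0.7795 m/s. E₁ = y₁ + V₁²/2g = 1.933 m; E₂ = y₂ + V₂²/2g = 0.8720 m. ΔE = E₁ − E₂ = 1.061 m.

ΔE = 1.061 m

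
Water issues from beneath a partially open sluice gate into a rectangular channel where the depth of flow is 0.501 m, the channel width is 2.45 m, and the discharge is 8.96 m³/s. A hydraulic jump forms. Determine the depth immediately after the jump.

q = Q/b = 8.96/2.45 = 3.66 m²/s; V₁ = q/y₁ = 7.30 m/s. Fr₁ = V₁/√(g·y₁) = 3.29.
Sequent-depth ratio: y₂/y₁ = ½[√(1 + 8Fr₁²) − 1] = ½[√87.73 − 1] = 4.18.
y₂ = 4.18 × 0.501 = 2.10 m.

y₂ = 2.10 m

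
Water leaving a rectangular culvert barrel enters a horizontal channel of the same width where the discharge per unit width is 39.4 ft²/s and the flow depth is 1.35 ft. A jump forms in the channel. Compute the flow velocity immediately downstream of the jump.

V₂ = 5.05 ft/s

V₁ = q/y₁ = 39.4/1.35 = 29.2 ft/s. Fr₁ = V₁/√(g·y₁) = 29.2/√(32.2×1.35) = 4.43.
By Bélanger, y₂/y₁ = ½[√(1 + 8Fr₁²) − 1] = ½[√157.8 − 1] = 5.78.
y₂ = 5.78 × 1.35 = 7.80 ft.
V₂ = q/y₂ = 39.4/7.80 = 5.05 ft/s.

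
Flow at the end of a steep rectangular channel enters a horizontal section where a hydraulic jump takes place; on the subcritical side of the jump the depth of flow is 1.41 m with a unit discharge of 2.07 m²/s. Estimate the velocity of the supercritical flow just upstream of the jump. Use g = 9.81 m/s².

V₂ = q/y₂ = 2.07/1.41 = 1.47 m/s; Fr₂ = V₂/√(g·y₂) = 0.395.
Since the conjugate-depth ratio holds either way, y₁/y₂ = ½[√(1 + 8Fr₂²) − 1] = ½[√2.247 − 1] = 0.249.
y₁ = 0.249 × 1.41 = 0.352 m.
V₁ = q/y₁ = 2.07/0.352 = 5.89 m/s.

V₁ = 5.89 m/s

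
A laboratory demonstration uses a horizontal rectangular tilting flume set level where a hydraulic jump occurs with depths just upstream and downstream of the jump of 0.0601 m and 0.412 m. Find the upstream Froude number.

For a rectangular channel the momentum equation gives q² = ½·g·y₁·y₂·(y₁ + y₂) = ½×9.81×0.0601×0.412×0.472 = 0.0573.
q = √0.0573 = 0.239 m²/s.
V₁ = q/y₁ = 3.98 m/s; Fr₁ = V₁/√(g·y₁) = 5.19.

Fr₁ = 5.19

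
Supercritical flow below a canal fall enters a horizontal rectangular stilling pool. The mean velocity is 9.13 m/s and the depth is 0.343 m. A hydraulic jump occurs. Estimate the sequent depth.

y₂ = 2.25 m

Fr₁ = V₁/√(g·y₁) = 9.13/√(9.81×0.343) = 4.98.
Conjugate-depth relation: y₂/y₁ = ½[√(1 + 8Fr₁²) − 1] = ½[√199.2 − 1] = 6.56.
y₂ = 6.56 × 0.343 = 2.25 m.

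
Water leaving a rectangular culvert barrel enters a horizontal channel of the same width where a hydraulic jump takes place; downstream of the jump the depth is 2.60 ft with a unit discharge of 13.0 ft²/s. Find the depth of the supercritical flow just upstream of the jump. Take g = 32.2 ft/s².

V₂ = q/y₂ = 13.0/2.60 = 5.00 ft/s; Fr₂ = V₂/√(g·y₂) = 0.546.
Applying the sequent-depth relation in reverse, y₁/y₂ = ½[√(1 + 8Fr₂²) − 1] = ½[√3.389 − 1] = 0.420.
y₁ = 0.420 × 2.60 = 1.09 ft.

y₁ = 1.09 ft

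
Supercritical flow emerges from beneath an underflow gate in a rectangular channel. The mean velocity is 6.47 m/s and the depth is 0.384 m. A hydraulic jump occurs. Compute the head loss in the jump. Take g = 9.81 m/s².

Fr₁ = V₁/√(g·y₁) = 6.47/√(9.81×0.384) = 3.33.
Sequent-depth ratio: y₂/y₁ = ½[√(1 + 8Fr₁²) − 1] = ½[√89.90 − 1] = 4.24.
y₂ = 4.24 × 0.384 = 1.63 m.
Head loss: ΔE = (y₂ − y₁)³/(4y₁y₂) = (1.63 − 0.384)³/(4×0.384×1.63) = 1.93/2.50 = 0.770 m.

ΔE = 0.770 m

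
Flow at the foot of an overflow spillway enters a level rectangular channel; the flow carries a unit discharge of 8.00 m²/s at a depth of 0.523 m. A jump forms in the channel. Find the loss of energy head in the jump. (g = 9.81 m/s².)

V₁ = q/y₁ = 8.00/0.523 = 15.3 m/s. Fr₁ = V₁/√(g·y₁) = 15.3/√(9.81×0.523) = 6.75.
Bélanger equation: y₂/y₁ = ½[√(1 + 8Fr₁²) − 1] = ½[√365.8 − 1] = 9.06.
y₂ = 9.06 × 0.523 = 4.74 m.
Head loss: ΔE = (y₂ − y₁)³/(4y₁y₂) = (4.74 − 0.523)³/(4×0.523×4.74) = 75.0/9.92 = 7.56 m.

ΔE = 7.56 m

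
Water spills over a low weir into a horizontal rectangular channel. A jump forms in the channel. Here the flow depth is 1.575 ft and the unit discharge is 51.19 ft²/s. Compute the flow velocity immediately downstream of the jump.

V₂ = 5.441 ft/s

V₁ = q/y₁ = 51.19/1.575 = 32.50 ft/s. Fr₁ = V₁/√(g·y₁) = 32.50/√(32.2×1.575) = 4.564.
Sequent-depth ratio: y₂/y₁ = ½[√(1 + 8Fr₁²) − 1] = ½[√167.63 − 1] = 5.974.
y₂ = 5.974 × 1.575 = 9.409 ft.
V₂ = q/y₂ = 51.19/9.409 = 5.441 ft/s.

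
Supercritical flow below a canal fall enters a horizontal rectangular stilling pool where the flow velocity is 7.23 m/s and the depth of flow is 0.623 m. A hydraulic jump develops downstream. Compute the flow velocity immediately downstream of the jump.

Fr₁ = V₁/√(g·y₁) = 7.23/√(9.81×0.623) = 2.92.
Conjugate-depth relation: y₂/y₁ = ½[√(1 + 8Fr₁²) − 1] = ½[√69.42 − 1] = 3.67.
y₂ = 3.67 × 0.623 = 2.28 m.
q = V₁·y₁ = 7.23 × 0.623 = 4.50 m²/s.
V₂ = q/y₂ = 4.50/2.28 = 1.97 m/s.

V₂ = 1.97 m/s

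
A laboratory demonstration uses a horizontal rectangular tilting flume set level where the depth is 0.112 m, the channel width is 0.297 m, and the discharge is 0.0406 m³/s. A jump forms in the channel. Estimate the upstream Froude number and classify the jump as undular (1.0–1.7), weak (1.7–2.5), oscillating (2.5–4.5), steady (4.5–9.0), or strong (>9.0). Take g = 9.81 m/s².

q = Q/b = 0.0406/0.297 = 0.137 m²/s; V₁ = q/y₁ = 1.22 m/s. Fr₁ = V₁/√(g·y₁) = 1.16.
Fr₁ = 1.16 lies in the undular range.

Fr₁ = 1.16; undular jump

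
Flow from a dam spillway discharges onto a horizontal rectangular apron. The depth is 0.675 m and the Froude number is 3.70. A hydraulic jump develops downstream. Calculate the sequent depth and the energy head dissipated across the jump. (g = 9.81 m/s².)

Fr₁ = 3.70 (given).
Conjugate-depth relation: y₂/y₁ = ½[√(1 + 8Fr₁²) − 1] = ½[√110.5 − 1] = 4.76.
y₂ = 4.76 × 0.675 = 3.21 m.
V₁ = Fr₁·√(g·y₁) = 3.70×√(9.81×0.675) = 9.52 m/s; q = V₁·y₁ = 6.43 m²/s. V₂ = q/y₂ = 6.43/3.21 = 2.00 m/s. E₁ = y₁ + V₁²/2g = 5.30 m; E₂ = y₂ + V₂²/2g = 3.41 m. ΔE = E₁ − E₂ = 1.88 m.

y₂ = 3.21 m; ΔE = 1.88 m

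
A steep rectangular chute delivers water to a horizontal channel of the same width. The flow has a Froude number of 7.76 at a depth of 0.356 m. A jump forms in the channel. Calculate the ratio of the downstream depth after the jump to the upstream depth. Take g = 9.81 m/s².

Fr₁ = 7.76 (given).
Conjugate-depth relation: y₂/y₁ = ½[√(1 + 8Fr₁²) − 1] = ½[√482.7 − 1] = 10.5.

y₂/y₁ = 10.5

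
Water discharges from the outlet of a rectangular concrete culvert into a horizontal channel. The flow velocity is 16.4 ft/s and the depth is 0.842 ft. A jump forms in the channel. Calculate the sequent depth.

y₂ = 3.35 ft

Fr₁ = V₁/√(g·y₁) = 16.4/√(32.2×0.842) = 3.15.
Sequent-depth ratio: y₂/y₁ = ½[√(1 + 8Fr₁²) − 1] = ½[√80.36 − 1] = 3.98.
y₂ = 3.98 × 0.842 = 3.35 ft.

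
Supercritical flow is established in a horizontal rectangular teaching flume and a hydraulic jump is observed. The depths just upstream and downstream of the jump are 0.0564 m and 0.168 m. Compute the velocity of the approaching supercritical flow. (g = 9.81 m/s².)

For a rectangular channel the momentum equation gives q² = ½·g·y₁·y₂·(y₁ + y₂) = ½×9.81×0.0564×0.168×0.224 = 0.0104.
q = √0.0104 = 0.102 m²/s.
V₁ = q/y₁ = 0.102/0.0564 = 1.81 m/s.

V₁ = 1.81 m/s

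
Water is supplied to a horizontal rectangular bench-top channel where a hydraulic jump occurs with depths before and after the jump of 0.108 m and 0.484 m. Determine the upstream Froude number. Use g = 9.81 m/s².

For a rectangular channel the momentum equation gives q² = ½·g·y₁·y₂·(y₁ + y₂) = ½×9.81×0.108×0.484×0.592 = 0.152.
q = √0.152 = 0.390 m²/s.
V₁ = q/y₁ = 3.61 m/s; Fr₁ = V₁/√(g·y₁) = 3.50.

Fr₁ = 3.50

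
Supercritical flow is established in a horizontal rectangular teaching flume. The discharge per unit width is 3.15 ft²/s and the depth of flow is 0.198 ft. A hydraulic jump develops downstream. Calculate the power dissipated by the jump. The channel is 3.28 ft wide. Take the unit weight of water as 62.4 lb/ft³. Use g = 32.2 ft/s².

V₁ = q/y₁ = 3.15/0.198 = 15.9 ft/s. Fr₁ = V₁/√(g·y₁) = 15.9/√(32.2×0.198) = 6.30.
From the momentum equation for a rectangular channel, y₂/y₁ = ½[√(1 + 8Fr₁²) − 1] = ½[√318.6 − 1] = 8.42.
y₂ = 8.42 × 0.198 = 1.67 ft.
V₂ = q/y₂ = 3.15/1.67 = 1.89 ft/s. E₁ = y₁ + V₁²/2g = 4.13 ft; E₂ = y₂ + V₂²/2g = 1.72 ft. ΔE = E₁ − E₂ = 2.40 ft.
Q = q·b = 3.15 × 3.28 = 10.3 cfs. P = γ·Q·ΔE/550 = 62.4 × 10.3 × 2.40 / 550 = 2.82 hp.

P = 2.82 hp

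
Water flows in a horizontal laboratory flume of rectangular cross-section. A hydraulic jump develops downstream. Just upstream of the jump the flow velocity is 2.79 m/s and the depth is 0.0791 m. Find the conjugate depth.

Fr₁ = V₁/√(g·y₁) = 2.79/√(9.81×0.0791) = 3.17.
Sequent-depth ratio: y₂/y₁ = ½[√(1 + 8Fr₁²) − 1] = ½[√81.25 − 1] = 4.01.
y₂ = 4.01 × 0.0791 = 0.317 m.

y₂ = 0.317 m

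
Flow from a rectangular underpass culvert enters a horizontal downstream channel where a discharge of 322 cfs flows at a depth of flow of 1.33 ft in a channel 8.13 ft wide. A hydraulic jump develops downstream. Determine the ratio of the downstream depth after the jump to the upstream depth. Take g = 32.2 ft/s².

q = Q/b = 322/8.13 = 39.6 ft²/s; V₁ = q/y₁ = 29.8 ft/s. Fr₁ = V₁/√(g·y₁) = 4.55.
Sequent-depth ratio: y₂/y₁ = ½[√(1 + 8Fr₁²) − 1] = ½[√166.7 − 1] = 5.95.

y₂/y₁ = 5.95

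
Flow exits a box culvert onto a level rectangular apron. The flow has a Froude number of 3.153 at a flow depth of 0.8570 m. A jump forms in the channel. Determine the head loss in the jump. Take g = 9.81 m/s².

ΔE = 1.432 m

Fr₁ = 3.153 (given).
Bélanger equation: y₂/y₁ = ½[√(1 + 8Fr₁²) − 1] = ½[√80.531 − 1] = 3.987.
y₂ = 3.987 × 0.8570 = 3.417 m.
Head loss: ΔE = (y₂ − y₁)³/(4y₁y₂) = (3.417 − 0.8570)³/(4×0.8570×3.417) = 16.77/11.71 = 1.432 m.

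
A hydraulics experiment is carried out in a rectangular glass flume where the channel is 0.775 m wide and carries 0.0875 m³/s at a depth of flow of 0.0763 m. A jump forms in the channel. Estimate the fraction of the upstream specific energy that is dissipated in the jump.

q = Q/b = 0.0875/0.775 = 0.113 m²/s; V₁ = q/y₁ = 1.48 m/s. Fr₁ = V₁/√(g·y₁) = 1.71.
Bélanger equation: y₂/y₁ = ½[√(1 + 8Fr₁²) − 1] = ½[√24.40 − 1] = 1.97.
y₂ = 1.97 × 0.0763 = 0.150 m.
E₁ = y₁ + V₁²/2g = 0.188 m. ΔE = (y₂ − y₁)³/(4y₁y₂) = 0.00884 m. ΔE/E₁ = 0.00884/0.188 = 0.0470.

ΔE/E₁ = 0.0470 (4.70%)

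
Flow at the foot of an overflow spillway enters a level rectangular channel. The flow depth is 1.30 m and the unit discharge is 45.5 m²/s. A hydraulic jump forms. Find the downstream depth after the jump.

y₂ = 17.4 m

V₁ = q/y₁ = 45.5/1.30 = 35.0 m/s. Fr₁ = V₁/√(g·y₁) = 35.0/√(9.81×1.30) = 9.80.
Bélanger equation: y₂/y₁ = ½[√(1 + 8Fr₁²) − 1] = ½[√769.4 − 1] = 13.4.
y₂ = 13.4 × 1.30 = 17.4 m.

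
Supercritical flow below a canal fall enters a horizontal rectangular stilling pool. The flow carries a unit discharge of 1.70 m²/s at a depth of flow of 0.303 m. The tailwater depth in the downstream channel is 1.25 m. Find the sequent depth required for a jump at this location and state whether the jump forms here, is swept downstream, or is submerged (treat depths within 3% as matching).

V₁ = q/y₁ = 1.70/0.303 = 5.61 m/s. Fr₁ = V₁/√(g·y₁) = 5.61/√(9.81×0.303) = 3.25.
By Bélanger, y₂/y₁ = ½[√(1 + 8Fr₁²) − 1] = ½[√85.72 − 1] = 4.13.
y₂ = 4.13 × 0.303 = 1.25 m.
Tailwater y_tw = 1.25 m: y_tw ≈ y₂, so the jump forms here.

y₂ = 1.25 m; the jump forms here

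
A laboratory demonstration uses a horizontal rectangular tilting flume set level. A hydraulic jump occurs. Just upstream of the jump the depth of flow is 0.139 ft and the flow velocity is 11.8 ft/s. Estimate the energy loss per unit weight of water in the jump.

ΔE = 1.23 ft

Fr₁ = V₁/√(g·y₁) = 11.8/√(32.2×0.139) = 5.58.
Conjugate-depth relation: y₂/y₁ = ½[√(1 + 8Fr₁²) − 1] = ½[√249.9 − 1] = 7.40.
y₂ = 7.40 × 0.139 = 1.03 ft.
q = V₁·y₁ = 11.8 × 0.139 = 1.64 ft²/s. V₂ = q/y₂ = 1.64/1.03 = 1.59 ft/s. E₁ = y₁ + V₁²/2g = 2.30 ft; E₂ = y₂ + V₂²/2g = 1.07 ft. ΔE = E₁ − E₂ = 1.23 ft.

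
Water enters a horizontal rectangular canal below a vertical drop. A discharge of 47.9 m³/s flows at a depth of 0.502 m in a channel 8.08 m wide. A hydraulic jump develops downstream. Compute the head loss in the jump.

q = Q/b = 47.9/8.08 = 5.93 m²/s; V₁ = q/y₁ = 11.8 m/s. Fr₁ = V₁/√(g·y₁) = 5.32.
By Bélanger, y₂/y₁ = ½[√(1 + 8Fr₁²) − 1] = ½[√227.5 − 1] = 7.04.
y₂ = 7.04 × 0.502 = 3.54 m.
V₂ = q/y₂ = 5.93/3.54 = 1.68 m/s. E₁ = y₁ + V₁²/2g = 7.61 m; E₂ = y₂ + V₂²/2g = 3.68 m. ΔE = E₁ − E₂ = 3.93 m.

ΔE = 3.93 m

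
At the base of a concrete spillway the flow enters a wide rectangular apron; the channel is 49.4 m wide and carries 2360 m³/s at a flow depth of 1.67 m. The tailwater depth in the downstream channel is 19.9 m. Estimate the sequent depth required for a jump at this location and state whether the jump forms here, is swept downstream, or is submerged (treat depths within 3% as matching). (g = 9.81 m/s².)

y₂ = 15.9 m; the jump is submerged

q = Q/b = 2360/49.4 = 47.8 m²/s; V₁ = q/y₁ = 28.6 m/s. Fr₁ = V₁/√(g·y₁) = 7.07.
Sequent-depth ratio: y₂/y₁ = ½[√(1 + 8Fr₁²) − 1] = ½[√400.6 − 1] = 9.51.
y₂ = 9.51 × 1.67 = 15.9 m.
Tailwater y_tw = 19.9 m: y_tw > y₂, so the jump is submerged.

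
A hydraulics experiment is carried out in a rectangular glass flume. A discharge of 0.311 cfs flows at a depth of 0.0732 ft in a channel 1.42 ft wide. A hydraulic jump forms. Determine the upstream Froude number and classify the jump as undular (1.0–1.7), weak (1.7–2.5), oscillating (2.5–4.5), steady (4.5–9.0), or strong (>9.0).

q = Q/b = 0.311/1.42 = 0.219 ft²/s; V₁ = q/y₁ = 2.99 ft/s. Fr₁ = V₁/√(g·y₁) = 1.95.
Fr₁ = 1.95 lies in the weak range.

Fr₁ = 1.95; weak jump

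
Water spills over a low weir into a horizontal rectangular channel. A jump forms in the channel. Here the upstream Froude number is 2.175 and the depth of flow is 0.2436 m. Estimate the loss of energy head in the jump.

Fr₁ = 2.175 (given).
Bélanger equation: y₂/y₁ = ½[√(1 + 8Fr₁²) − 1] = ½[√38.845 − 1] = 2.616.
y₂ = 2.616 × 0.2436 = 0.6373 m.
V₁ = Fr₁·√(g·y₁) = 2.175×√(9.81×0.2436) = 3.362 m/s; q = V₁·y₁ = 0.8190 m²/s. V₂ = q/y₂ = 0.8190/0.6373 = 1.285 m/s. E₁ = y₁ + V₁²/2g = 0.8198 m; E₂ = y₂ + V₂²/2g = 0.7215 m. ΔE = E₁ − E₂ = 0.09829 m.

ΔE = 0.09829 m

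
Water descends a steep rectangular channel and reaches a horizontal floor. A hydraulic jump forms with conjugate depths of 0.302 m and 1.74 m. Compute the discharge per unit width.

For a rectangular channel the momentum equation gives q² = ½·g·y₁·y₂·(y₁ + y₂) = ½×9.81×0.302×1.74×2.04 = 5.26.
q = √5.26 = 2.29 m²/s.

q = 2.29 m²/s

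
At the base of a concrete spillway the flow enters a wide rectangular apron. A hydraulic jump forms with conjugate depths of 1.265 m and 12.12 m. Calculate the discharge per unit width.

q = 31.73 m²/s

For a rectangular channel the momentum equation gives q² = ½·g·y₁·y₂·(y₁ + y₂) = ½×9.81×1.265×12.12×13.38 = 1007.
q = √1007 = 31.73 m²/s.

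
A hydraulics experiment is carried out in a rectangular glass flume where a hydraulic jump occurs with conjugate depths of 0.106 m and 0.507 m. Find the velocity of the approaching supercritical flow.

For a rectangular channel the momentum equation gives q² = ½·g·y₁·y₂·(y₁ + y₂) = ½×9.81×0.106×0.507×0.613 = 0.162.
q = √0.162 = 0.402 m²/s.
V₁ = q/y₁ = 0.402/0.106 = 3.79 m/s.

V₁ = 3.79 m/s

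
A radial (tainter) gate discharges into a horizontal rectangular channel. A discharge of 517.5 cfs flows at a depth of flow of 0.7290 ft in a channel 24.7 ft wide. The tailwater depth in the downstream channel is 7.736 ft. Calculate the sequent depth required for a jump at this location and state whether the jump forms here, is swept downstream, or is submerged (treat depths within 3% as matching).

y₂ = 5.762 ft; the jump is submerged

q = Q/b = 517.5/24.7 = 20.95 ft²/s; V₁ = q/y₁ = 28.74 ft/s. Fr₁ = V₁/√(g·y₁) = 5.932.
Bélanger equation: y₂/y₁ = ½[√(1 + 8Fr₁²) − 1] = ½[√282.50 − 1] = 7.904.
y₂ = 7.904 × 0.7290 = 5.762 ft.
Tailwater y_tw = 7.736 ft: y_tw > y₂, so the jump is submerged.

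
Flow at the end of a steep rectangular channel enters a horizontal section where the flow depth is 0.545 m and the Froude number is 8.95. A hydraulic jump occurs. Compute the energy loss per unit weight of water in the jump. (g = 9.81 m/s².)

ΔE = 15.6 m

Fr₁ = 8.95 (given).
Bélanger equation: y₂/y₁ = ½[√(1 + 8Fr₁²) − 1] = ½[√641.8 − 1] = 12.2.
y₂ = 12.2 × 0.545 = 6.63 m.
V₁ = Fr₁·√(g·y₁) = 8.95×√(9.81×0.545) = 20.7 m/s; q = V₁·y₁ = 11.3 m²/s. V₂ = q/y₂ = 11.3/6.63 = 1.70 m/s. E₁ = y₁ + V₁²/2g = 22.4 m; E₂ = y₂ + V₂²/2g = 6.78 m. ΔE = E₁ − E₂ = 15.6 m.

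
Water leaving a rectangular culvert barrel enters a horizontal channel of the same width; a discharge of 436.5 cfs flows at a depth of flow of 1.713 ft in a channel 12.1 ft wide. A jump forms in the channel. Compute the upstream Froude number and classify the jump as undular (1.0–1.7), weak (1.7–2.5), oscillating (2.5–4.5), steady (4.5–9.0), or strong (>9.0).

q = Q/b = 436.5/12.1 = 36.07 ft²/s; V₁ = q/y₁ = 21.06 ft/s. Fr₁ = V₁/√(g·y₁) = 2.836.
Fr₁ = 2.836 lies in the oscillating range.

Fr₁ = 2.836; oscillating jump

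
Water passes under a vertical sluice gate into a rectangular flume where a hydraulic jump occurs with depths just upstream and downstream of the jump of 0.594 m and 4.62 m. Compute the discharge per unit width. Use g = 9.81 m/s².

q = 8.38 m²/s

For a rectangular channel the momentum equation gives q² = ½·g·y₁·y₂·(y₁ + y₂) = ½×9.81×0.594×4.62×5.21 = 70.2.
q = √70.2 = 8.38 m²/s.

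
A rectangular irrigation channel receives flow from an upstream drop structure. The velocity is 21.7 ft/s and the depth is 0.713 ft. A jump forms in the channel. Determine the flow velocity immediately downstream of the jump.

V₂ = 3.66 ft/s

Fr₁ = V₁/√(g·y₁) = 21.7/√(32.2×0.713) = 4.53.
Sequent-depth ratio: y₂/y₁ = ½[√(1 + 8Fr₁²) − 1] = ½[√165.1 − 1] = 5.92.
y₂ = 5.92 × 0.713 = 4.22 ft.
q = V₁·y₁ = 21.7 × 0.713 = 15.5 ft²/s.
V₂ = q/y₂ = 15.5/4.22 = 3.66 ft/s.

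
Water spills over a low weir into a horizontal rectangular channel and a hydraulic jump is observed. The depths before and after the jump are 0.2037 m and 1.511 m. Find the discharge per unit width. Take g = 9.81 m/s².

For a rectangular channel the momentum equation gives q² = ½·g·y₁·y₂·(y₁ + y₂) = ½×9.81×0.2037×1.511×1.715 = 2.589.
q = √2.589 = 1.609 m²/s.

q = 1.609 m²/s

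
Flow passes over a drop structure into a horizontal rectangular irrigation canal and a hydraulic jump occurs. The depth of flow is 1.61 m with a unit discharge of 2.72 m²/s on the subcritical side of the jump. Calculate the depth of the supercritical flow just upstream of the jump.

y₁ = 0.454 m

V₂ = q/y₂ = 2.72/1.61 = 1.69 m/s; Fr₂ = V₂/√(g·y₂) = 0.425.
From the momentum equation (using Fr₂), y₁/y₂ = ½[√(1 + 8Fr₂²) − 1] = ½[√2.446 − 1] = 0.282.
y₁ = 0.282 × 1.61 = 0.454 m.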